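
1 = 1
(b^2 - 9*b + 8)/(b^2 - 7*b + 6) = (b - 8)/(b - 6)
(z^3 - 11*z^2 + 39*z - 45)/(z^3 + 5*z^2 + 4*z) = (z^3 - 11*z^2 + 39*z - 45)/(z*(z^2 + 5*z + 4))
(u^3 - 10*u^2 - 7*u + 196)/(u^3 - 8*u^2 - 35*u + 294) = (u + 4)/(u + 6)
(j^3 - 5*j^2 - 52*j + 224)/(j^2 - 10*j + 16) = (j^2 + 3*j - 28)/(j - 2)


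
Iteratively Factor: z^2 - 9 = (z - 3)*(z + 3)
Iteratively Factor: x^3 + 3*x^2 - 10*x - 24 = (x + 4)*(x^2 - x - 6) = (x - 3)*(x + 4)*(x + 2)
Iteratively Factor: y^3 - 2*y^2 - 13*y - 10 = (y + 2)*(y^2 - 4*y - 5) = (y + 1)*(y + 2)*(y - 5)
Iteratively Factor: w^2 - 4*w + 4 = (w - 2)*(w - 2)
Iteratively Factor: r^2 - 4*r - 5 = (r - 5)*(r + 1)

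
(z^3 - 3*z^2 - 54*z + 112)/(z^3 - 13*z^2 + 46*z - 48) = (z + 7)/(z - 3)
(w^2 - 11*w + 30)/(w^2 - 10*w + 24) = (w - 5)/(w - 4)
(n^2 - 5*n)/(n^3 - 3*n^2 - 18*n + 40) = n/(n^2 + 2*n - 8)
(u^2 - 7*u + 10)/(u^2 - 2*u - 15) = (u - 2)/(u + 3)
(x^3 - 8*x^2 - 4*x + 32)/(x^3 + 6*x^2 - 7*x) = (x^3 - 8*x^2 - 4*x + 32)/(x*(x^2 + 6*x - 7))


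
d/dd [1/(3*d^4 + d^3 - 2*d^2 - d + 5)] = (-12*d^3 - 3*d^2 + 4*d + 1)/(3*d^4 + d^3 - 2*d^2 - d + 5)^2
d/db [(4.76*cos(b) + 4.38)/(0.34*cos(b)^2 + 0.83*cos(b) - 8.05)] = (1.6184*cos(b)^2 + 2.9784*cos(b) + 41.9534)*sin(b)/(0.1156*cos(b)^4 + 0.5644*cos(b)^3 - 4.7851*cos(b)^2 - 13.363*cos(b) + 64.8025)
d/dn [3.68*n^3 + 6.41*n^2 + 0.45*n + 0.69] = 11.04*n^2 + 12.82*n + 0.45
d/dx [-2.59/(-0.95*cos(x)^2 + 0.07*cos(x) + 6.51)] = (4.921*cos(x) - 0.1813)*sin(x)/(-0.95*cos(x)^2 + 0.07*cos(x) + 6.51)^2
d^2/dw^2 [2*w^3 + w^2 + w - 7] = 12*w + 2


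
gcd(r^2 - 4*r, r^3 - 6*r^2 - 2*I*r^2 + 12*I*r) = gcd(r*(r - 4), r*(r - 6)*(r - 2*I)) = r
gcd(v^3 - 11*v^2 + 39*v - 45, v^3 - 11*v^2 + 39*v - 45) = v^3 - 11*v^2 + 39*v - 45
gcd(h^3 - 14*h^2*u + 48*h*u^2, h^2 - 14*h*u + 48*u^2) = h^2 - 14*h*u + 48*u^2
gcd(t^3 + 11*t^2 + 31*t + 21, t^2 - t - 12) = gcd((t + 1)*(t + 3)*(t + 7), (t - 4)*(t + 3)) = t + 3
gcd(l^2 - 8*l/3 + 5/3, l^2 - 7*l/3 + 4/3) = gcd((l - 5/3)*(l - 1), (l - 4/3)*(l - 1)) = l - 1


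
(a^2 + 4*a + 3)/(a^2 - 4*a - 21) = (a + 1)/(a - 7)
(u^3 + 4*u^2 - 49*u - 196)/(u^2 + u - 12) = (u^2 - 49)/(u - 3)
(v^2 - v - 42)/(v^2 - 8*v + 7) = (v + 6)/(v - 1)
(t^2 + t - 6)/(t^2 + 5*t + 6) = (t - 2)/(t + 2)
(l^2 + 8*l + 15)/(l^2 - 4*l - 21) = (l + 5)/(l - 7)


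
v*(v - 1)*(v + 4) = v^3 + 3*v^2 - 4*v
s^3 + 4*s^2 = s^2*(s + 4)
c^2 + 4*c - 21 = (c - 3)*(c + 7)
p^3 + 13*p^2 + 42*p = p*(p + 6)*(p + 7)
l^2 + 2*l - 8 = (l - 2)*(l + 4)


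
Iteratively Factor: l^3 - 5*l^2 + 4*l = (l - 4)*(l^2 - l) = l*(l - 4)*(l - 1)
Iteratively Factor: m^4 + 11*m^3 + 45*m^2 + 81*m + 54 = (m + 2)*(m^3 + 9*m^2 + 27*m + 27) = (m + 2)*(m + 3)*(m^2 + 6*m + 9) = (m + 2)*(m + 3)^2*(m + 3)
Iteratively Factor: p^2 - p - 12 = (p - 4)*(p + 3)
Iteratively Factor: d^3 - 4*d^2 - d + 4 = (d - 4)*(d^2 - 1) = (d - 4)*(d + 1)*(d - 1)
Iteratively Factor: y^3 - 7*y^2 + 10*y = (y - 5)*(y^2 - 2*y) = (y - 5)*(y - 2)*(y)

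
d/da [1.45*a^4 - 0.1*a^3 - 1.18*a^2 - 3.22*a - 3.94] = 5.8*a^3 - 0.3*a^2 - 2.36*a - 3.22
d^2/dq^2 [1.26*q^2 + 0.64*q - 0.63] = 2.52000000000000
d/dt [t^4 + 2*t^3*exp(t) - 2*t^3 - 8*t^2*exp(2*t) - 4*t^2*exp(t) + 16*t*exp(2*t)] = 2*t^3*exp(t) + 4*t^3 - 16*t^2*exp(2*t) + 2*t^2*exp(t) - 6*t^2 + 16*t*exp(2*t) - 8*t*exp(t) + 16*exp(2*t)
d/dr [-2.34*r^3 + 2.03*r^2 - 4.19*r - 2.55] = -7.02*r^2 + 4.06*r - 4.19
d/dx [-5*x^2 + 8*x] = 8 - 10*x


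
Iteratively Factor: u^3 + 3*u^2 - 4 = (u + 2)*(u^2 + u - 2) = (u - 1)*(u + 2)*(u + 2)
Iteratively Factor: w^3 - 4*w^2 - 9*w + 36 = (w - 4)*(w^2 - 9) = (w - 4)*(w + 3)*(w - 3)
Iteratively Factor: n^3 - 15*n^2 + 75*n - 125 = (n - 5)*(n^2 - 10*n + 25) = (n - 5)^2*(n - 5)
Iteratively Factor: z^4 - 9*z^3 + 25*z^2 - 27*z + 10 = (z - 1)*(z^3 - 8*z^2 + 17*z - 10) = (z - 1)^2*(z^2 - 7*z + 10) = (z - 2)*(z - 1)^2*(z - 5)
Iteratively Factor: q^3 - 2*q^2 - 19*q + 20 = (q + 4)*(q^2 - 6*q + 5) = (q - 1)*(q + 4)*(q - 5)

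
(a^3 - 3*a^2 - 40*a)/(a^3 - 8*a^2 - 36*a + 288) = a*(a + 5)/(a^2 - 36)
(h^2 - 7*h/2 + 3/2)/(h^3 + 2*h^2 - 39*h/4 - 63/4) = 2*(2*h - 1)/(4*h^2 + 20*h + 21)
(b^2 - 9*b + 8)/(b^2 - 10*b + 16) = (b - 1)/(b - 2)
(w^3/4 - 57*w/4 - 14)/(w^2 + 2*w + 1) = (w^2 - w - 56)/(4*(w + 1))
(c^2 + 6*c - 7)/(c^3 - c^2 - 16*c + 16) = (c + 7)/(c^2 - 16)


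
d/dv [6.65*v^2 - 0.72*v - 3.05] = 13.3*v - 0.72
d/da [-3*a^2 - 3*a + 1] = -6*a - 3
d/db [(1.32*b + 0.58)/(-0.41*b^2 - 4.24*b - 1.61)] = (0.5412*b^2 + 0.4756*b + 0.334)/(0.1681*b^4 + 3.4768*b^3 + 19.2978*b^2 + 13.6528*b + 2.5921)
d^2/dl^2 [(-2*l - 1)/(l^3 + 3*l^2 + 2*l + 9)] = 2*(-(2*l + 1)*(3*l^2 + 6*l + 2)^2 + (6*l^2 + 12*l + 3*(l + 1)*(2*l + 1) + 4)*(l^3 + 3*l^2 + 2*l + 9))/(l^3 + 3*l^2 + 2*l + 9)^3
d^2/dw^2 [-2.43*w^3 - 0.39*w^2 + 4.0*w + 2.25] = -14.58*w - 0.78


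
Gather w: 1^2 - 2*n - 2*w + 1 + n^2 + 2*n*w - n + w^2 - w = n^2 - 3*n + w^2 + w*(2*n - 3) + 2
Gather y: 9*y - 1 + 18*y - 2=27*y - 3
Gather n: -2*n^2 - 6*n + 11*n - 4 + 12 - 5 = -2*n^2 + 5*n + 3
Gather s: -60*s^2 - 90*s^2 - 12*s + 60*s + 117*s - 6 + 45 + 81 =-150*s^2 + 165*s + 120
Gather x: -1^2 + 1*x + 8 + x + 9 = 2*x + 16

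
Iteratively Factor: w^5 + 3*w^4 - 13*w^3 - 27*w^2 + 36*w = (w - 3)*(w^4 + 6*w^3 + 5*w^2 - 12*w) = (w - 3)*(w - 1)*(w^3 + 7*w^2 + 12*w) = (w - 3)*(w - 1)*(w + 3)*(w^2 + 4*w) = (w - 3)*(w - 1)*(w + 3)*(w + 4)*(w)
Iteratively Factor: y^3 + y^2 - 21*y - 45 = (y + 3)*(y^2 - 2*y - 15) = (y - 5)*(y + 3)*(y + 3)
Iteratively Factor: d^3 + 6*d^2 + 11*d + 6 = (d + 2)*(d^2 + 4*d + 3) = (d + 1)*(d + 2)*(d + 3)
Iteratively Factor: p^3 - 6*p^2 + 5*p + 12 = (p - 3)*(p^2 - 3*p - 4) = (p - 3)*(p + 1)*(p - 4)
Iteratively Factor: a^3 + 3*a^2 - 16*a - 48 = (a + 3)*(a^2 - 16) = (a + 3)*(a + 4)*(a - 4)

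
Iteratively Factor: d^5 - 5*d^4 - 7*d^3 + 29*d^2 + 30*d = (d + 2)*(d^4 - 7*d^3 + 7*d^2 + 15*d) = d*(d + 2)*(d^3 - 7*d^2 + 7*d + 15) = d*(d + 1)*(d + 2)*(d^2 - 8*d + 15) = d*(d - 3)*(d + 1)*(d + 2)*(d - 5)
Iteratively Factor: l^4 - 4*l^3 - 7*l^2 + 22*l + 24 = (l - 4)*(l^3 - 7*l - 6) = (l - 4)*(l - 3)*(l^2 + 3*l + 2) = (l - 4)*(l - 3)*(l + 1)*(l + 2)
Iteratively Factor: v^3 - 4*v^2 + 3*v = (v)*(v^2 - 4*v + 3) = v*(v - 3)*(v - 1)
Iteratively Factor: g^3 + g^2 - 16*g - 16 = (g + 1)*(g^2 - 16) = (g + 1)*(g + 4)*(g - 4)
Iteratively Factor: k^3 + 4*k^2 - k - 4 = (k + 1)*(k^2 + 3*k - 4) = (k - 1)*(k + 1)*(k + 4)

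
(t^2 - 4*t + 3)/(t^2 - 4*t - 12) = (-t^2 + 4*t - 3)/(-t^2 + 4*t + 12)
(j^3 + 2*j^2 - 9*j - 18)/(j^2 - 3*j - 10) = (j^2 - 9)/(j - 5)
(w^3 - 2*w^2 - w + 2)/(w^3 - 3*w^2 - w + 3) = (w - 2)/(w - 3)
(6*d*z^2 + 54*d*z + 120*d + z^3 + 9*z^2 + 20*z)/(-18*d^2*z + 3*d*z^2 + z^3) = (z^2 + 9*z + 20)/(z*(-3*d + z))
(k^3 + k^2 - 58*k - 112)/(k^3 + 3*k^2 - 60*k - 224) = (k + 2)/(k + 4)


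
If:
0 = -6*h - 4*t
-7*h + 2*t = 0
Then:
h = 0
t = 0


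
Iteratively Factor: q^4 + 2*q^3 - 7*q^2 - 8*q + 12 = (q + 3)*(q^3 - q^2 - 4*q + 4) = (q + 2)*(q + 3)*(q^2 - 3*q + 2) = (q - 2)*(q + 2)*(q + 3)*(q - 1)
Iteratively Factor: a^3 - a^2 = (a)*(a^2 - a) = a^2*(a - 1)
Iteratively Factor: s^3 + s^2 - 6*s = (s - 2)*(s^2 + 3*s) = s*(s - 2)*(s + 3)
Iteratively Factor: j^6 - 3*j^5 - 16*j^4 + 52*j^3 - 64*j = (j - 2)*(j^5 - j^4 - 18*j^3 + 16*j^2 + 32*j) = (j - 2)*(j + 4)*(j^4 - 5*j^3 + 2*j^2 + 8*j) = (j - 2)*(j + 1)*(j + 4)*(j^3 - 6*j^2 + 8*j) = j*(j - 2)*(j + 1)*(j + 4)*(j^2 - 6*j + 8) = j*(j - 2)^2*(j + 1)*(j + 4)*(j - 4)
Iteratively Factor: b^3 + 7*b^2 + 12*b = (b + 3)*(b^2 + 4*b) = b*(b + 3)*(b + 4)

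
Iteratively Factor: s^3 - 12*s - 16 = (s + 2)*(s^2 - 2*s - 8) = (s + 2)^2*(s - 4)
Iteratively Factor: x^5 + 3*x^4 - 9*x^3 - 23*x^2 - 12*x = (x + 4)*(x^4 - x^3 - 5*x^2 - 3*x) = (x + 1)*(x + 4)*(x^3 - 2*x^2 - 3*x) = (x - 3)*(x + 1)*(x + 4)*(x^2 + x) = (x - 3)*(x + 1)^2*(x + 4)*(x)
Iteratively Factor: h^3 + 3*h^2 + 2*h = (h)*(h^2 + 3*h + 2) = h*(h + 1)*(h + 2)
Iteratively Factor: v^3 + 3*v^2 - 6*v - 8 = (v - 2)*(v^2 + 5*v + 4) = (v - 2)*(v + 1)*(v + 4)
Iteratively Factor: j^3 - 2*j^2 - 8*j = (j + 2)*(j^2 - 4*j) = (j - 4)*(j + 2)*(j)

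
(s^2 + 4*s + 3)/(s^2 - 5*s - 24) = (s + 1)/(s - 8)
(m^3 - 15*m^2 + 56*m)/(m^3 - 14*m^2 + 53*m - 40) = m*(m - 7)/(m^2 - 6*m + 5)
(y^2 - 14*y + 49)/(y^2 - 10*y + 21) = (y - 7)/(y - 3)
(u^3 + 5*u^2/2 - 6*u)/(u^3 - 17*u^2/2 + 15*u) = (2*u^2 + 5*u - 12)/(2*u^2 - 17*u + 30)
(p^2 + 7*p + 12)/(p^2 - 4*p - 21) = (p + 4)/(p - 7)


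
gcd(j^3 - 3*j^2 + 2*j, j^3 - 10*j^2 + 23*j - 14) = j^2 - 3*j + 2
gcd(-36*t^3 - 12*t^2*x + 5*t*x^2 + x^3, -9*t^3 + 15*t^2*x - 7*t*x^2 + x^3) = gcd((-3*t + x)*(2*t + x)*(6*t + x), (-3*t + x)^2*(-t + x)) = -3*t + x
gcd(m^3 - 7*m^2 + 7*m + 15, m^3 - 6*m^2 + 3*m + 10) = m^2 - 4*m - 5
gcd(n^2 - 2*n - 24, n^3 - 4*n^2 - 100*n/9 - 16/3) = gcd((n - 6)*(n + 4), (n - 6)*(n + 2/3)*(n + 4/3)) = n - 6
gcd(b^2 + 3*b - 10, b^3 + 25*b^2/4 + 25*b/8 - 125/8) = b + 5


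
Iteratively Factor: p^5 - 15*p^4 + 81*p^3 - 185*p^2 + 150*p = (p - 5)*(p^4 - 10*p^3 + 31*p^2 - 30*p) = (p - 5)*(p - 3)*(p^3 - 7*p^2 + 10*p) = (p - 5)^2*(p - 3)*(p^2 - 2*p) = p*(p - 5)^2*(p - 3)*(p - 2)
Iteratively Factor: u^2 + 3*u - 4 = (u - 1)*(u + 4)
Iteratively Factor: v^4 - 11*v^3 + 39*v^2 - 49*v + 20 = (v - 1)*(v^3 - 10*v^2 + 29*v - 20) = (v - 4)*(v - 1)*(v^2 - 6*v + 5) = (v - 5)*(v - 4)*(v - 1)*(v - 1)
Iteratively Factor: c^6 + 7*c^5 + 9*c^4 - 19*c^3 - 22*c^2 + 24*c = (c - 1)*(c^5 + 8*c^4 + 17*c^3 - 2*c^2 - 24*c) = (c - 1)*(c + 3)*(c^4 + 5*c^3 + 2*c^2 - 8*c) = (c - 1)*(c + 2)*(c + 3)*(c^3 + 3*c^2 - 4*c) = (c - 1)^2*(c + 2)*(c + 3)*(c^2 + 4*c) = (c - 1)^2*(c + 2)*(c + 3)*(c + 4)*(c)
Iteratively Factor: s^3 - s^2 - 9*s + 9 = (s + 3)*(s^2 - 4*s + 3) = (s - 3)*(s + 3)*(s - 1)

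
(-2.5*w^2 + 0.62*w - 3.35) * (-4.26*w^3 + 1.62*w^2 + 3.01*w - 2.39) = 10.65*w^5 - 6.6912*w^4 + 7.7504*w^3 + 2.4142*w^2 - 11.5653*w + 8.0065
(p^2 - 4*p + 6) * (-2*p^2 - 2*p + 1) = -2*p^4 + 6*p^3 - 3*p^2 - 16*p + 6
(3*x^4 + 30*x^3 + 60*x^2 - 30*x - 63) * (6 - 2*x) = -6*x^5 - 42*x^4 + 60*x^3 + 420*x^2 - 54*x - 378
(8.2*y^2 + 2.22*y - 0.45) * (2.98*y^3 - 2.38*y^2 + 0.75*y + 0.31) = 24.436*y^5 - 12.9004*y^4 - 0.474600000000001*y^3 + 5.278*y^2 + 0.3507*y - 0.1395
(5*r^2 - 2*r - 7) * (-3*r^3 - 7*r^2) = -15*r^5 - 29*r^4 + 35*r^3 + 49*r^2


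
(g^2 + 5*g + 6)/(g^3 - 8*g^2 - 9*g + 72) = (g + 2)/(g^2 - 11*g + 24)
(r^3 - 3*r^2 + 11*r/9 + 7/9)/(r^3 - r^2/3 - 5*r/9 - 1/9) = (3*r - 7)/(3*r + 1)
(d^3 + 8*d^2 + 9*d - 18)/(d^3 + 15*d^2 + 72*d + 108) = (d - 1)/(d + 6)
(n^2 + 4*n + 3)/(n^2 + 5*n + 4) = (n + 3)/(n + 4)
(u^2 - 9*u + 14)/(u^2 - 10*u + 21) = (u - 2)/(u - 3)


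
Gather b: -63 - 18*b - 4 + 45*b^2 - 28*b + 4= 45*b^2 - 46*b - 63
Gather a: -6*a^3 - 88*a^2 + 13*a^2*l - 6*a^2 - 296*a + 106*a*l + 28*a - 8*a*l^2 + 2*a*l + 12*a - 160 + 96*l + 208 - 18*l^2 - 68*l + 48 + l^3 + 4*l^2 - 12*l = -6*a^3 + a^2*(13*l - 94) + a*(-8*l^2 + 108*l - 256) + l^3 - 14*l^2 + 16*l + 96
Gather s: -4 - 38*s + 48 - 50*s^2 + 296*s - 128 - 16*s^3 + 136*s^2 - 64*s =-16*s^3 + 86*s^2 + 194*s - 84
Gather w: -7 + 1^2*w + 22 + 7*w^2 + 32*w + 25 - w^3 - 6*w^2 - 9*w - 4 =-w^3 + w^2 + 24*w + 36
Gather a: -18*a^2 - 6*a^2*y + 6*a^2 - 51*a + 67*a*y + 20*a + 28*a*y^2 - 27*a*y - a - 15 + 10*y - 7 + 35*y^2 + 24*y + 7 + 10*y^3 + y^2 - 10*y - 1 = a^2*(-6*y - 12) + a*(28*y^2 + 40*y - 32) + 10*y^3 + 36*y^2 + 24*y - 16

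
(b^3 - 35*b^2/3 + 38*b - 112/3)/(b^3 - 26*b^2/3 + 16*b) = (b^2 - 9*b + 14)/(b*(b - 6))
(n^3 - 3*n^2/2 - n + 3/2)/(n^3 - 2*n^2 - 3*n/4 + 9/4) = 2*(n - 1)/(2*n - 3)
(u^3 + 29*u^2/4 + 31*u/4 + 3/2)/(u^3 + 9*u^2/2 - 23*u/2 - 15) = (4*u + 1)/(2*(2*u - 5))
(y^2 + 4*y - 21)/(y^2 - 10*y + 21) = (y + 7)/(y - 7)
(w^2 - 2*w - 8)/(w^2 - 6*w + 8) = (w + 2)/(w - 2)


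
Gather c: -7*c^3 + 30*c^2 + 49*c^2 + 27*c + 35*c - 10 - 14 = -7*c^3 + 79*c^2 + 62*c - 24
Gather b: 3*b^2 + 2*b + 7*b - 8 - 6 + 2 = 3*b^2 + 9*b - 12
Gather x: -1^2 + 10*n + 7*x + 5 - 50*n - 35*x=-40*n - 28*x + 4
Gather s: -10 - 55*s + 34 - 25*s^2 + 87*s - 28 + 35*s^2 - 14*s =10*s^2 + 18*s - 4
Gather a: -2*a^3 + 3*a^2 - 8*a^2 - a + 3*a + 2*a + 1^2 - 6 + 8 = -2*a^3 - 5*a^2 + 4*a + 3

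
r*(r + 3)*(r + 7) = r^3 + 10*r^2 + 21*r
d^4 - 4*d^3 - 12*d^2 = d^2*(d - 6)*(d + 2)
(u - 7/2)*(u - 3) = u^2 - 13*u/2 + 21/2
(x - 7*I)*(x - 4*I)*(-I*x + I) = -I*x^3 - 11*x^2 + I*x^2 + 11*x + 28*I*x - 28*I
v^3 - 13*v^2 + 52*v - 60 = (v - 6)*(v - 5)*(v - 2)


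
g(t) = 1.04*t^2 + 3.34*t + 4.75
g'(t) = 2.08*t + 3.34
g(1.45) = 11.78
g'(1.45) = 6.36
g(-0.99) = 2.46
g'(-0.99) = 1.28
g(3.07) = 24.81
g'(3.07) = 9.73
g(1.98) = 15.44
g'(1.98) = 7.46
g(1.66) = 13.16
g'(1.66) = 6.79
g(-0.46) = 3.43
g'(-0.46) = 2.38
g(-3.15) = 4.55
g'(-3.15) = -3.21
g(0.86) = 8.39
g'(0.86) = 5.13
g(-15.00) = 188.65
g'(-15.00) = -27.86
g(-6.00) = 22.15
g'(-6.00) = -9.14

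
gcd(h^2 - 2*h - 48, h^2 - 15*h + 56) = h - 8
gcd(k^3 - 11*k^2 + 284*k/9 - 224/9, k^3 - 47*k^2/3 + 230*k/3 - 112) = k^2 - 29*k/3 + 56/3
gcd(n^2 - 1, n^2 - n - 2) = n + 1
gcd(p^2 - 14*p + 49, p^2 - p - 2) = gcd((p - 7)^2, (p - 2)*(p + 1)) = 1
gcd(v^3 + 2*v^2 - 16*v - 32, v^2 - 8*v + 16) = v - 4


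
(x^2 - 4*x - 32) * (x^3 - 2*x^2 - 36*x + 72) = x^5 - 6*x^4 - 60*x^3 + 280*x^2 + 864*x - 2304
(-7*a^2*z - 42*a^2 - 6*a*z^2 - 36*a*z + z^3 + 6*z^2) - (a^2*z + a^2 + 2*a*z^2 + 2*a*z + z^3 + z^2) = -8*a^2*z - 43*a^2 - 8*a*z^2 - 38*a*z + 5*z^2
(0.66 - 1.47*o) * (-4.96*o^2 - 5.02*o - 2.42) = 7.2912*o^3 + 4.1058*o^2 + 0.2442*o - 1.5972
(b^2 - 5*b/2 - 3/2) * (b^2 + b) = b^4 - 3*b^3/2 - 4*b^2 - 3*b/2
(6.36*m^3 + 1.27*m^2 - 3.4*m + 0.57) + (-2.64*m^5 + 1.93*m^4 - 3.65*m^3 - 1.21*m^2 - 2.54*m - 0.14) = -2.64*m^5 + 1.93*m^4 + 2.71*m^3 + 0.0600000000000001*m^2 - 5.94*m + 0.43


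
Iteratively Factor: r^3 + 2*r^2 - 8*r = (r + 4)*(r^2 - 2*r) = r*(r + 4)*(r - 2)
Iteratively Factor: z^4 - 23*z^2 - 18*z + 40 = (z + 2)*(z^3 - 2*z^2 - 19*z + 20) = (z + 2)*(z + 4)*(z^2 - 6*z + 5) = (z - 5)*(z + 2)*(z + 4)*(z - 1)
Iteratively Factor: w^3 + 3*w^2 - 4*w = (w + 4)*(w^2 - w) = (w - 1)*(w + 4)*(w)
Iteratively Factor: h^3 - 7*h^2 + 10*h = (h - 2)*(h^2 - 5*h) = (h - 5)*(h - 2)*(h)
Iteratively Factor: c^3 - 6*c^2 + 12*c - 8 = (c - 2)*(c^2 - 4*c + 4) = (c - 2)^2*(c - 2)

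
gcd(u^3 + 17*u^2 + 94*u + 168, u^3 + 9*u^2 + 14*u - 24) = u^2 + 10*u + 24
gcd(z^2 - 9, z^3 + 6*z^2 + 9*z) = z + 3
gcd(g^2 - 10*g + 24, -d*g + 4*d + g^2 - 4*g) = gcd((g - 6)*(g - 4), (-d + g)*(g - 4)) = g - 4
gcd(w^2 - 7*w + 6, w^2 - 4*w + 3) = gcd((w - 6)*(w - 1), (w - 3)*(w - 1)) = w - 1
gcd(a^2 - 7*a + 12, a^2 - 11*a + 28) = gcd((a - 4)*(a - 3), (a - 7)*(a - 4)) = a - 4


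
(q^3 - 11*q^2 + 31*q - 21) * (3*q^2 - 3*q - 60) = 3*q^5 - 36*q^4 + 66*q^3 + 504*q^2 - 1797*q + 1260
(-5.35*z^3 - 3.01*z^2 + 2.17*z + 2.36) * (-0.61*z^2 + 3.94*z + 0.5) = 3.2635*z^5 - 19.2429*z^4 - 15.8581*z^3 + 5.6052*z^2 + 10.3834*z + 1.18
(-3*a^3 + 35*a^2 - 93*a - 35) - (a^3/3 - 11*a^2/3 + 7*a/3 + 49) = -10*a^3/3 + 116*a^2/3 - 286*a/3 - 84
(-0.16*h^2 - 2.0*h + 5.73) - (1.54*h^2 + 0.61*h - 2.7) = -1.7*h^2 - 2.61*h + 8.43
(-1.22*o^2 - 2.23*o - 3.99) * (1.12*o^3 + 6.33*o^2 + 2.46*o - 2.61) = -1.3664*o^5 - 10.2202*o^4 - 21.5859*o^3 - 27.5583*o^2 - 3.9951*o + 10.4139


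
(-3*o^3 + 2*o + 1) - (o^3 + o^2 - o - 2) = -4*o^3 - o^2 + 3*o + 3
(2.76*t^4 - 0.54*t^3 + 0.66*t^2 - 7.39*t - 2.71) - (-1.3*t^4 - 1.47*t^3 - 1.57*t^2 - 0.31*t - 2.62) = 4.06*t^4 + 0.93*t^3 + 2.23*t^2 - 7.08*t - 0.0899999999999999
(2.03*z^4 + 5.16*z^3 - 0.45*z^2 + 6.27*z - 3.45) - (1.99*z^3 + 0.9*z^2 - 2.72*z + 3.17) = 2.03*z^4 + 3.17*z^3 - 1.35*z^2 + 8.99*z - 6.62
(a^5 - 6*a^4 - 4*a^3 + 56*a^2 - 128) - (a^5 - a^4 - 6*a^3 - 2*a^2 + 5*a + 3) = -5*a^4 + 2*a^3 + 58*a^2 - 5*a - 131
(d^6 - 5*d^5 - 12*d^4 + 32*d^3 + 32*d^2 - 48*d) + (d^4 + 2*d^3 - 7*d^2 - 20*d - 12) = d^6 - 5*d^5 - 11*d^4 + 34*d^3 + 25*d^2 - 68*d - 12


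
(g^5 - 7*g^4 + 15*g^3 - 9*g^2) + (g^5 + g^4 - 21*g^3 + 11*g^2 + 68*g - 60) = 2*g^5 - 6*g^4 - 6*g^3 + 2*g^2 + 68*g - 60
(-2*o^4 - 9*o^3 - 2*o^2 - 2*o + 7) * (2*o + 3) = -4*o^5 - 24*o^4 - 31*o^3 - 10*o^2 + 8*o + 21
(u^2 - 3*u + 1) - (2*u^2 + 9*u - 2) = -u^2 - 12*u + 3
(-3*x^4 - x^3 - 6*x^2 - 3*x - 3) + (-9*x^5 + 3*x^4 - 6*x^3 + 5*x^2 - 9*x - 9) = -9*x^5 - 7*x^3 - x^2 - 12*x - 12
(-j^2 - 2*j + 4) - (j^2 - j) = -2*j^2 - j + 4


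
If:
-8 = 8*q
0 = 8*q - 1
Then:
No Solution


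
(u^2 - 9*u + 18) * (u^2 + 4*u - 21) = u^4 - 5*u^3 - 39*u^2 + 261*u - 378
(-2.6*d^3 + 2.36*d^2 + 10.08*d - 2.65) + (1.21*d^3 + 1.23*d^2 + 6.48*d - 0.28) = -1.39*d^3 + 3.59*d^2 + 16.56*d - 2.93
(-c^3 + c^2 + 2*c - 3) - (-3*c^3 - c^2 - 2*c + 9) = 2*c^3 + 2*c^2 + 4*c - 12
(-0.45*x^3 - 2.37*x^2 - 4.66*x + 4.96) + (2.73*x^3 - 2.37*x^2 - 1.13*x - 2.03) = 2.28*x^3 - 4.74*x^2 - 5.79*x + 2.93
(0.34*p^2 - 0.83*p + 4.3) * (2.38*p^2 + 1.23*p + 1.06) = 0.8092*p^4 - 1.5572*p^3 + 9.5735*p^2 + 4.4092*p + 4.558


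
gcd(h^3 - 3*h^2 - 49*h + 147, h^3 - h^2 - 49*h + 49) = h^2 - 49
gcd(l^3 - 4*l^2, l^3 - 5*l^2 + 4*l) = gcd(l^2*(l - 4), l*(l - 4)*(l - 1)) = l^2 - 4*l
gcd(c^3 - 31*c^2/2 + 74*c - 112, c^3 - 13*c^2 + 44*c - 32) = c^2 - 12*c + 32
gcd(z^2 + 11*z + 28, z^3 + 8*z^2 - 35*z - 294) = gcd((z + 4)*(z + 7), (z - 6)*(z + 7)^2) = z + 7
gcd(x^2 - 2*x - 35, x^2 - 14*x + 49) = x - 7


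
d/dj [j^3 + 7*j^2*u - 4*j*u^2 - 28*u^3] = 3*j^2 + 14*j*u - 4*u^2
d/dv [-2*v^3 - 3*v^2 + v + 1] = -6*v^2 - 6*v + 1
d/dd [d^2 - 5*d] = 2*d - 5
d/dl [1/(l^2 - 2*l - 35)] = 2*(1 - l)/(-l^2 + 2*l + 35)^2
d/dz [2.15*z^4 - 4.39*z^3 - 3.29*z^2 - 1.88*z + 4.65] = 8.6*z^3 - 13.17*z^2 - 6.58*z - 1.88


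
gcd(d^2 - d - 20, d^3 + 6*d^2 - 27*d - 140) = d^2 - d - 20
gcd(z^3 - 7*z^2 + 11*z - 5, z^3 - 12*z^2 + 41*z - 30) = z^2 - 6*z + 5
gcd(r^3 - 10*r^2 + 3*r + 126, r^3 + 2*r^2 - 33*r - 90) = r^2 - 3*r - 18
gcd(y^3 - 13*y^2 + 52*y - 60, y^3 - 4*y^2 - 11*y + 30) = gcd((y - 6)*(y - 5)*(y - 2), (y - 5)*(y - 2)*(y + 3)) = y^2 - 7*y + 10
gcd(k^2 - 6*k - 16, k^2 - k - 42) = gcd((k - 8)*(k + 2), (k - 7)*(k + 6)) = 1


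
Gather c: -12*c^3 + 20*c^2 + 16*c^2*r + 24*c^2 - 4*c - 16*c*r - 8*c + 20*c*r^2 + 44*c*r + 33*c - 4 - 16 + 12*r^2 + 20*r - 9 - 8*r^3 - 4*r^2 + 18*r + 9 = -12*c^3 + c^2*(16*r + 44) + c*(20*r^2 + 28*r + 21) - 8*r^3 + 8*r^2 + 38*r - 20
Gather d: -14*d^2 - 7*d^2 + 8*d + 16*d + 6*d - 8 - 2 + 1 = -21*d^2 + 30*d - 9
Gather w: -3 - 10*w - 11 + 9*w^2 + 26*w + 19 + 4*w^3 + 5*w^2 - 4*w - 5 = 4*w^3 + 14*w^2 + 12*w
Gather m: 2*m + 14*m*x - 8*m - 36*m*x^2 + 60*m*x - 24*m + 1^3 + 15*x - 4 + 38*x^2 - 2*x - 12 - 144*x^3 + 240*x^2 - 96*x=m*(-36*x^2 + 74*x - 30) - 144*x^3 + 278*x^2 - 83*x - 15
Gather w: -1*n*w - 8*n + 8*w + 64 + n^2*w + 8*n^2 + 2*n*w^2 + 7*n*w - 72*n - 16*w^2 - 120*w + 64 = 8*n^2 - 80*n + w^2*(2*n - 16) + w*(n^2 + 6*n - 112) + 128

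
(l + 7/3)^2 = l^2 + 14*l/3 + 49/9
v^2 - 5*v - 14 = (v - 7)*(v + 2)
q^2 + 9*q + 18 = (q + 3)*(q + 6)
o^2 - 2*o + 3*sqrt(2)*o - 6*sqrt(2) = (o - 2)*(o + 3*sqrt(2))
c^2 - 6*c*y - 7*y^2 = (c - 7*y)*(c + y)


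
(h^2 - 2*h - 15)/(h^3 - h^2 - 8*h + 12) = (h - 5)/(h^2 - 4*h + 4)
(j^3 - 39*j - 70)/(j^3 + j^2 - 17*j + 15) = (j^2 - 5*j - 14)/(j^2 - 4*j + 3)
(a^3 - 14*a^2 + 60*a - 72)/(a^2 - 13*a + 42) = (a^2 - 8*a + 12)/(a - 7)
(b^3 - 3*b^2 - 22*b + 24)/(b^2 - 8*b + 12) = (b^2 + 3*b - 4)/(b - 2)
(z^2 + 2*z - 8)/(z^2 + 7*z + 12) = (z - 2)/(z + 3)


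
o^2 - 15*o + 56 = (o - 8)*(o - 7)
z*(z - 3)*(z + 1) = z^3 - 2*z^2 - 3*z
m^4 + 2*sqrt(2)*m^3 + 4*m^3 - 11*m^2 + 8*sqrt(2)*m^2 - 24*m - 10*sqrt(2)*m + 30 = (m - 1)*(m + 5)*(m - sqrt(2))*(m + 3*sqrt(2))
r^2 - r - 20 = (r - 5)*(r + 4)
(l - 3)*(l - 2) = l^2 - 5*l + 6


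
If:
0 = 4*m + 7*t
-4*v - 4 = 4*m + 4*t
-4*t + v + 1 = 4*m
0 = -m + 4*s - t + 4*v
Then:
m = 0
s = 1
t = 0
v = -1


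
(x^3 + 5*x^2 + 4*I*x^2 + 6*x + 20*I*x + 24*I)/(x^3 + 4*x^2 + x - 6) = (x + 4*I)/(x - 1)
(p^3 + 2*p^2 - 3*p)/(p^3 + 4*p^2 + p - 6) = p/(p + 2)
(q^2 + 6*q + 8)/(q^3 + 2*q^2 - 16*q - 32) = 1/(q - 4)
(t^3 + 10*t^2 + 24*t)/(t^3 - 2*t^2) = (t^2 + 10*t + 24)/(t*(t - 2))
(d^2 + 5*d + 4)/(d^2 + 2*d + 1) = (d + 4)/(d + 1)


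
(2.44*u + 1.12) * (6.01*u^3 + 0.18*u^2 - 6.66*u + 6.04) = 14.6644*u^4 + 7.1704*u^3 - 16.0488*u^2 + 7.2784*u + 6.7648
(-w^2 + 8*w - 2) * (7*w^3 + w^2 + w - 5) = -7*w^5 + 55*w^4 - 7*w^3 + 11*w^2 - 42*w + 10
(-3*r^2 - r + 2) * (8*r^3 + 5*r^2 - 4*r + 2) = -24*r^5 - 23*r^4 + 23*r^3 + 8*r^2 - 10*r + 4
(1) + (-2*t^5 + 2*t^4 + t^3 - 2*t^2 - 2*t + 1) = -2*t^5 + 2*t^4 + t^3 - 2*t^2 - 2*t + 2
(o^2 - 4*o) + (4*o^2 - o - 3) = 5*o^2 - 5*o - 3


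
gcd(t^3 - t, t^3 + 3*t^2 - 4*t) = t^2 - t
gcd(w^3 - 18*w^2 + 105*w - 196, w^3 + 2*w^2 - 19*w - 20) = w - 4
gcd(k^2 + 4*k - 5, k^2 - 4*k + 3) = k - 1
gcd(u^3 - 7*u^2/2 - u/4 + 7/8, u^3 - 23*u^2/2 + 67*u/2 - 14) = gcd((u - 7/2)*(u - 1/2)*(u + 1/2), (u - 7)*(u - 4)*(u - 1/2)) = u - 1/2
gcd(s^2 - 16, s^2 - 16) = s^2 - 16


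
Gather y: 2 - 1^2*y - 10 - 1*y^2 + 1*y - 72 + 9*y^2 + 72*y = 8*y^2 + 72*y - 80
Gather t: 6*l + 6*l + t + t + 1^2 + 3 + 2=12*l + 2*t + 6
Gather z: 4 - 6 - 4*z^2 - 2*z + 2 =-4*z^2 - 2*z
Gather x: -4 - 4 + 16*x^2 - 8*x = 16*x^2 - 8*x - 8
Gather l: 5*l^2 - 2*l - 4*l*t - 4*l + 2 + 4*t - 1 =5*l^2 + l*(-4*t - 6) + 4*t + 1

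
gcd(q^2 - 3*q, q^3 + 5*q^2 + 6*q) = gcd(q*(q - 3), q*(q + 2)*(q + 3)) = q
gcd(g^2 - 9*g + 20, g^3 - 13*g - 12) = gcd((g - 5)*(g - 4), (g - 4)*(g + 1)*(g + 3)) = g - 4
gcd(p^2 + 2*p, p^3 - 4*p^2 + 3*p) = p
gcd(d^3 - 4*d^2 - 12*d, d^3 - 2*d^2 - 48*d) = d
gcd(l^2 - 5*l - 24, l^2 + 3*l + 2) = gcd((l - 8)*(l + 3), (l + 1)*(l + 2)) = 1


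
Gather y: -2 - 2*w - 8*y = -2*w - 8*y - 2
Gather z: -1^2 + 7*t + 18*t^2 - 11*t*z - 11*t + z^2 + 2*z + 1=18*t^2 - 4*t + z^2 + z*(2 - 11*t)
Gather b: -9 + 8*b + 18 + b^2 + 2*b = b^2 + 10*b + 9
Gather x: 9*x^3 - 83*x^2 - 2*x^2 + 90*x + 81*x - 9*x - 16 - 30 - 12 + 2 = 9*x^3 - 85*x^2 + 162*x - 56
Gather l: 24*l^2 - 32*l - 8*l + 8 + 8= 24*l^2 - 40*l + 16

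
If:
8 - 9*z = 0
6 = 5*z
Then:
No Solution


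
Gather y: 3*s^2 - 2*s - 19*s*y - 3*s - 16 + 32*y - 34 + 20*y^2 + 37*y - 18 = 3*s^2 - 5*s + 20*y^2 + y*(69 - 19*s) - 68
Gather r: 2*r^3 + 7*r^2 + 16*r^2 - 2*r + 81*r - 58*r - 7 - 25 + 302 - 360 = 2*r^3 + 23*r^2 + 21*r - 90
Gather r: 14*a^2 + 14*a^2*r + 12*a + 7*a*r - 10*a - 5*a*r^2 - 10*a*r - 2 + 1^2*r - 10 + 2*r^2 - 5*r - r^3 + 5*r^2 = 14*a^2 + 2*a - r^3 + r^2*(7 - 5*a) + r*(14*a^2 - 3*a - 4) - 12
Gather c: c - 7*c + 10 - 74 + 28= -6*c - 36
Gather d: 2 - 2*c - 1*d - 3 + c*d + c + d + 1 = c*d - c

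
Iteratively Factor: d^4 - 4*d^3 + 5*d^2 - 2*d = (d - 1)*(d^3 - 3*d^2 + 2*d) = (d - 1)^2*(d^2 - 2*d) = d*(d - 1)^2*(d - 2)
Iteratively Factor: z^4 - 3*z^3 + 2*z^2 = (z - 1)*(z^3 - 2*z^2) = z*(z - 1)*(z^2 - 2*z) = z^2*(z - 1)*(z - 2)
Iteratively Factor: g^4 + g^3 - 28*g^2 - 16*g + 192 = (g - 4)*(g^3 + 5*g^2 - 8*g - 48) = (g - 4)*(g + 4)*(g^2 + g - 12) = (g - 4)*(g - 3)*(g + 4)*(g + 4)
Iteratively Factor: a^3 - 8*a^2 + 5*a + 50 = (a - 5)*(a^2 - 3*a - 10) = (a - 5)^2*(a + 2)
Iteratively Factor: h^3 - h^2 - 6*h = (h + 2)*(h^2 - 3*h) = h*(h + 2)*(h - 3)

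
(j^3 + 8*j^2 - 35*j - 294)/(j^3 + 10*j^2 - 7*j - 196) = (j - 6)/(j - 4)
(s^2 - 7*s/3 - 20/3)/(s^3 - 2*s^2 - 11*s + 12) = (s + 5/3)/(s^2 + 2*s - 3)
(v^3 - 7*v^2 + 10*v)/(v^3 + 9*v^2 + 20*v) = (v^2 - 7*v + 10)/(v^2 + 9*v + 20)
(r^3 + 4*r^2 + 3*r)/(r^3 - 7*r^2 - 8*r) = (r + 3)/(r - 8)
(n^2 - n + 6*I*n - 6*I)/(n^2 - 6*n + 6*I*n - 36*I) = (n - 1)/(n - 6)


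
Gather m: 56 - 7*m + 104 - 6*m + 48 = 208 - 13*m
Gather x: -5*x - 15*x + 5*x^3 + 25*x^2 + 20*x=5*x^3 + 25*x^2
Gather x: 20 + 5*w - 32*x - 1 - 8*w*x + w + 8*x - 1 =6*w + x*(-8*w - 24) + 18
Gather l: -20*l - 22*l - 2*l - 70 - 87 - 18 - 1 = -44*l - 176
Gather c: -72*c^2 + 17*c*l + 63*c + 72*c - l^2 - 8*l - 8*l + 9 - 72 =-72*c^2 + c*(17*l + 135) - l^2 - 16*l - 63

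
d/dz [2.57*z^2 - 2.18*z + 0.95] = 5.14*z - 2.18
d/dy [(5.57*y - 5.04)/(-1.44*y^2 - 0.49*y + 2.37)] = (8.0208*y^2 - 14.5152*y + 10.7313)/(2.0736*y^4 + 1.4112*y^3 - 6.5855*y^2 - 2.3226*y + 5.6169)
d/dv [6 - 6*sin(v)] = -6*cos(v)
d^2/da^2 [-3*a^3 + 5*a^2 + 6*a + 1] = 10 - 18*a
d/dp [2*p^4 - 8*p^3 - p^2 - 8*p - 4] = 8*p^3 - 24*p^2 - 2*p - 8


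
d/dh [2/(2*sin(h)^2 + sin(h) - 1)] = -2*(4*sin(h) + 1)*cos(h)/(sin(h) - cos(2*h))^2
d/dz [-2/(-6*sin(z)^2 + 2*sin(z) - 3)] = 4*(1 - 6*sin(z))*cos(z)/(6*sin(z)^2 - 2*sin(z) + 3)^2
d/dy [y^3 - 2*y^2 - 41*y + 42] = 3*y^2 - 4*y - 41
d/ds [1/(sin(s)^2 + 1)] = -4*sin(2*s)/(cos(2*s) - 3)^2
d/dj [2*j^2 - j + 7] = 4*j - 1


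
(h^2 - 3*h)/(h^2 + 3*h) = (h - 3)/(h + 3)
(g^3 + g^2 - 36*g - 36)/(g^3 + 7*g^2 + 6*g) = (g - 6)/g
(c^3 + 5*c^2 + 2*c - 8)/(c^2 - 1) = (c^2 + 6*c + 8)/(c + 1)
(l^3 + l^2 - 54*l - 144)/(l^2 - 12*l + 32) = (l^2 + 9*l + 18)/(l - 4)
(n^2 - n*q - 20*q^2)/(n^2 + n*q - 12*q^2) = (-n + 5*q)/(-n + 3*q)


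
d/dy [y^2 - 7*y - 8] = 2*y - 7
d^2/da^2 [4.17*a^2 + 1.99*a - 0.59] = 8.34000000000000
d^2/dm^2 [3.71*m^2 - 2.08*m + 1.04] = 7.42000000000000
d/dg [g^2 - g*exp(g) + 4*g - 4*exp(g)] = -g*exp(g) + 2*g - 5*exp(g) + 4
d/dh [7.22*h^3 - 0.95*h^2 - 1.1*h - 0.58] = 21.66*h^2 - 1.9*h - 1.1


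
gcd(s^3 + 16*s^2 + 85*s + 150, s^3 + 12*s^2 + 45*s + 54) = s + 6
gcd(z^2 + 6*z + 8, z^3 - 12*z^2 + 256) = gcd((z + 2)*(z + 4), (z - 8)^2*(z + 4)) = z + 4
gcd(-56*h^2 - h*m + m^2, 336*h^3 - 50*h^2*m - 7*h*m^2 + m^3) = 56*h^2 + h*m - m^2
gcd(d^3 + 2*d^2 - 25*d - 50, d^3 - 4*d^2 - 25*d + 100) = d^2 - 25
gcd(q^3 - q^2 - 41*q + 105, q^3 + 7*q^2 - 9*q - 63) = q^2 + 4*q - 21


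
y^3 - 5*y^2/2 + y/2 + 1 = (y - 2)*(y - 1)*(y + 1/2)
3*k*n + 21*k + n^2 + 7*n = (3*k + n)*(n + 7)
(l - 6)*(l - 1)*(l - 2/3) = l^3 - 23*l^2/3 + 32*l/3 - 4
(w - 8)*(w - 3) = w^2 - 11*w + 24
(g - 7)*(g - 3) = g^2 - 10*g + 21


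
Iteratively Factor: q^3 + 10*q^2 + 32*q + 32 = (q + 2)*(q^2 + 8*q + 16) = (q + 2)*(q + 4)*(q + 4)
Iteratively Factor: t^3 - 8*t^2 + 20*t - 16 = (t - 2)*(t^2 - 6*t + 8) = (t - 4)*(t - 2)*(t - 2)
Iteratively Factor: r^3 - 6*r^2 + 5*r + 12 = (r - 3)*(r^2 - 3*r - 4) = (r - 3)*(r + 1)*(r - 4)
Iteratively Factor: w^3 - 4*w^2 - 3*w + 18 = (w - 3)*(w^2 - w - 6) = (w - 3)^2*(w + 2)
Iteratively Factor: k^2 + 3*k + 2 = (k + 2)*(k + 1)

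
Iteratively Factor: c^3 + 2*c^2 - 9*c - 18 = (c - 3)*(c^2 + 5*c + 6) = (c - 3)*(c + 2)*(c + 3)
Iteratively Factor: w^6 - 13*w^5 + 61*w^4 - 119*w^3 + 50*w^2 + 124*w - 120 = (w - 3)*(w^5 - 10*w^4 + 31*w^3 - 26*w^2 - 28*w + 40) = (w - 3)*(w - 2)*(w^4 - 8*w^3 + 15*w^2 + 4*w - 20) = (w - 3)*(w - 2)^2*(w^3 - 6*w^2 + 3*w + 10) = (w - 3)*(w - 2)^3*(w^2 - 4*w - 5) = (w - 3)*(w - 2)^3*(w + 1)*(w - 5)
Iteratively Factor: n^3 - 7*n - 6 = (n + 1)*(n^2 - n - 6) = (n - 3)*(n + 1)*(n + 2)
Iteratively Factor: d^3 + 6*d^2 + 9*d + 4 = (d + 1)*(d^2 + 5*d + 4) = (d + 1)*(d + 4)*(d + 1)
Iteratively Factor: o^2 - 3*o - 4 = (o - 4)*(o + 1)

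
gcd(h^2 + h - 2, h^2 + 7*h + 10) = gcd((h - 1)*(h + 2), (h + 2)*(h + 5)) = h + 2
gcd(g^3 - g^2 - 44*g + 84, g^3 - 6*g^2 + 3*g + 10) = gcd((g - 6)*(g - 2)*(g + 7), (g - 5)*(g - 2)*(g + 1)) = g - 2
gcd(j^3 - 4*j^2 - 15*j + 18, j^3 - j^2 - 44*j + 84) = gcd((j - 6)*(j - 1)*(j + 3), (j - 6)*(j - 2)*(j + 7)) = j - 6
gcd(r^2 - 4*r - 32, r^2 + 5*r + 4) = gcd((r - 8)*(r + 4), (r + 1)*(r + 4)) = r + 4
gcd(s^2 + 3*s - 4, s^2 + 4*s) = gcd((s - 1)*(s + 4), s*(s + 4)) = s + 4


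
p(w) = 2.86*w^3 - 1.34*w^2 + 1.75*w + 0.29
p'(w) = 8.58*w^2 - 2.68*w + 1.75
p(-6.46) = -837.95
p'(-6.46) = 377.12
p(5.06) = 345.36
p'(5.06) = 207.87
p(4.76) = 286.71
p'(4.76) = 183.40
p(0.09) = 0.44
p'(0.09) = 1.58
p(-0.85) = -3.92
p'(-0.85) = 10.23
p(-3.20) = -112.75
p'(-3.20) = 98.19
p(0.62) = 1.54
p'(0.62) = 3.39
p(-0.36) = -0.65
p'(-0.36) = 3.83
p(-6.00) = -676.21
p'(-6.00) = 326.71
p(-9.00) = -2208.94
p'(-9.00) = 720.85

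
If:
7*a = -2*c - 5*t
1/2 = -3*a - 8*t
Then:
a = -8*t/3 - 1/6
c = 41*t/6 + 7/12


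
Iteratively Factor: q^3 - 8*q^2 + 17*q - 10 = (q - 5)*(q^2 - 3*q + 2) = (q - 5)*(q - 2)*(q - 1)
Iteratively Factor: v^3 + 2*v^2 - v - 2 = (v - 1)*(v^2 + 3*v + 2) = (v - 1)*(v + 1)*(v + 2)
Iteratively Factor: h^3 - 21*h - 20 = (h + 4)*(h^2 - 4*h - 5) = (h - 5)*(h + 4)*(h + 1)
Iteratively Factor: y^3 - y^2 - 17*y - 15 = (y - 5)*(y^2 + 4*y + 3) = (y - 5)*(y + 3)*(y + 1)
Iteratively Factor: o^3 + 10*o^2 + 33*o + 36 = (o + 4)*(o^2 + 6*o + 9) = (o + 3)*(o + 4)*(o + 3)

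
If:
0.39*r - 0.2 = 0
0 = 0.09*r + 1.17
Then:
No Solution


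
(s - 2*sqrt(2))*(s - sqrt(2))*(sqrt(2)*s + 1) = sqrt(2)*s^3 - 5*s^2 + sqrt(2)*s + 4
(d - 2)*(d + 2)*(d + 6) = d^3 + 6*d^2 - 4*d - 24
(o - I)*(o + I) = o^2 + 1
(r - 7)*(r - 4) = r^2 - 11*r + 28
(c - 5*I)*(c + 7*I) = c^2 + 2*I*c + 35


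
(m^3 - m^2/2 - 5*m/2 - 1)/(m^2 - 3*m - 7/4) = 2*(m^2 - m - 2)/(2*m - 7)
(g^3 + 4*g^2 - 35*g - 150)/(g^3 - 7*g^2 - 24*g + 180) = (g + 5)/(g - 6)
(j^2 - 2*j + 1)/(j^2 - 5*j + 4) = (j - 1)/(j - 4)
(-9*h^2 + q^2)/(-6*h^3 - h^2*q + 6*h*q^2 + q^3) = (9*h^2 - q^2)/(6*h^3 + h^2*q - 6*h*q^2 - q^3)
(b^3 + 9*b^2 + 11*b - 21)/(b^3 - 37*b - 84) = (b^2 + 6*b - 7)/(b^2 - 3*b - 28)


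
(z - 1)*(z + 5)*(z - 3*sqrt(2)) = z^3 - 3*sqrt(2)*z^2 + 4*z^2 - 12*sqrt(2)*z - 5*z + 15*sqrt(2)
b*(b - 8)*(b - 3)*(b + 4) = b^4 - 7*b^3 - 20*b^2 + 96*b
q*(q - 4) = q^2 - 4*q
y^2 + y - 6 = (y - 2)*(y + 3)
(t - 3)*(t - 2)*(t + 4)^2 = t^4 + 3*t^3 - 18*t^2 - 32*t + 96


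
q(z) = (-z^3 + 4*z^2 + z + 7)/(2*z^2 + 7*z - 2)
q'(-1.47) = 1.86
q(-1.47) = -2.18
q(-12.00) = 11.38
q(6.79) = -0.83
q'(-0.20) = -3.70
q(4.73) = -0.06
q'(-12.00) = -0.30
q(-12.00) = 11.38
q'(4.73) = -0.35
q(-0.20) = -2.10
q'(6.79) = -0.40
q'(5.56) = -0.37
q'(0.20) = -216.85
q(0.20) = -14.14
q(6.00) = -0.53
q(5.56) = -0.36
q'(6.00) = -0.38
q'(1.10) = -1.25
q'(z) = (-4*z - 7)*(-z^3 + 4*z^2 + z + 7)/(2*z^2 + 7*z - 2)^2 + (-3*z^2 + 8*z + 1)/(2*z^2 + 7*z - 2)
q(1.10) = 1.43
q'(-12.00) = -0.30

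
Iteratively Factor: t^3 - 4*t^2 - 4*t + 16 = (t - 4)*(t^2 - 4) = (t - 4)*(t - 2)*(t + 2)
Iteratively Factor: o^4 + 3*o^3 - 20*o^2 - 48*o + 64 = (o + 4)*(o^3 - o^2 - 16*o + 16) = (o - 1)*(o + 4)*(o^2 - 16) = (o - 4)*(o - 1)*(o + 4)*(o + 4)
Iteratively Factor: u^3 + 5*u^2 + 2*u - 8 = (u - 1)*(u^2 + 6*u + 8) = (u - 1)*(u + 2)*(u + 4)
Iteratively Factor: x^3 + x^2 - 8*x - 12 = (x + 2)*(x^2 - x - 6) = (x + 2)^2*(x - 3)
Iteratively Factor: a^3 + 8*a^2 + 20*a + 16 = (a + 2)*(a^2 + 6*a + 8) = (a + 2)*(a + 4)*(a + 2)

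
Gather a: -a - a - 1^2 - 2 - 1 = -2*a - 4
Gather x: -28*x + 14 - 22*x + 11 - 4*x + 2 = 27 - 54*x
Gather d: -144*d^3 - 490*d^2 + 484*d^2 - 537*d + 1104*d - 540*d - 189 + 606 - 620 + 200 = -144*d^3 - 6*d^2 + 27*d - 3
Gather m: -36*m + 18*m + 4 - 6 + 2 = -18*m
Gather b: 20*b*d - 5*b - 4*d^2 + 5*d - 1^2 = b*(20*d - 5) - 4*d^2 + 5*d - 1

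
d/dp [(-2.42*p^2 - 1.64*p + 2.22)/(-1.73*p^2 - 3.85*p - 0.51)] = (6.4798*p^2 + 10.1496*p + 9.3834)/(2.9929*p^4 + 13.321*p^3 + 16.5871*p^2 + 3.927*p + 0.2601)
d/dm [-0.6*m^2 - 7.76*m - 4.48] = -1.2*m - 7.76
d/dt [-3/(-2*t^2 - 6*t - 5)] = 6*(-2*t - 3)/(2*t^2 + 6*t + 5)^2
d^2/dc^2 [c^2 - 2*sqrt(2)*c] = 2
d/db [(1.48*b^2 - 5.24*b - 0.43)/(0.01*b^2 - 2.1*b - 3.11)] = (-3.0556*b^2 - 9.197*b + 15.3934)/(0.0001*b^4 - 0.042*b^3 + 4.3478*b^2 + 13.062*b + 9.6721)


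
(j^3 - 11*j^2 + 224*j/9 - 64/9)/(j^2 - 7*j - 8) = (j^2 - 3*j + 8/9)/(j + 1)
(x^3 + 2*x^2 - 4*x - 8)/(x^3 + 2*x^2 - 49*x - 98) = (x^2 - 4)/(x^2 - 49)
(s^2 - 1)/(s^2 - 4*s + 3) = (s + 1)/(s - 3)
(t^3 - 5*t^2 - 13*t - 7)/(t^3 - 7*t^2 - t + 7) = (t + 1)/(t - 1)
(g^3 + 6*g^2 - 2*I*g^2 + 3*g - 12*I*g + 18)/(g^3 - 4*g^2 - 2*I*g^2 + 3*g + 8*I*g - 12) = (g + 6)/(g - 4)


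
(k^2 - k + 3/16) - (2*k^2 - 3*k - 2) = -k^2 + 2*k + 35/16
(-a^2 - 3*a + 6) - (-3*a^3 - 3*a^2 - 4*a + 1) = 3*a^3 + 2*a^2 + a + 5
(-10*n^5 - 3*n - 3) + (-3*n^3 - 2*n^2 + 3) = -10*n^5 - 3*n^3 - 2*n^2 - 3*n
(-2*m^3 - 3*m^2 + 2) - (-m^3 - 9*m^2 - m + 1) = -m^3 + 6*m^2 + m + 1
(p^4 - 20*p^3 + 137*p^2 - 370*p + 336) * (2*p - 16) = 2*p^5 - 56*p^4 + 594*p^3 - 2932*p^2 + 6592*p - 5376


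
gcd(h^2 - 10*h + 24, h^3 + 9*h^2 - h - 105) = 1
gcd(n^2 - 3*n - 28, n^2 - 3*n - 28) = n^2 - 3*n - 28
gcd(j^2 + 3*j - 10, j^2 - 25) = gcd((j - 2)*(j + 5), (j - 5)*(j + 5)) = j + 5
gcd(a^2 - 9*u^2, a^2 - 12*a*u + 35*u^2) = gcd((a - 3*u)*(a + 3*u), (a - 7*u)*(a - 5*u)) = 1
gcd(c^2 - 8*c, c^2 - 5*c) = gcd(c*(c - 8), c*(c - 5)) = c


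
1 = 1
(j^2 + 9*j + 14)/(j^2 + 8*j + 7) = (j + 2)/(j + 1)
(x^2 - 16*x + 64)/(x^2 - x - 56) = (x - 8)/(x + 7)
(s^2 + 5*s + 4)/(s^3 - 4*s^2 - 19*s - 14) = (s + 4)/(s^2 - 5*s - 14)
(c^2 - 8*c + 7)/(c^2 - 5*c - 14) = (c - 1)/(c + 2)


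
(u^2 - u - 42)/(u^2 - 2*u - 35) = (u + 6)/(u + 5)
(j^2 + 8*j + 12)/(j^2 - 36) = (j + 2)/(j - 6)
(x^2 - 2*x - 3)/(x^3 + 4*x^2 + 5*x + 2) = (x - 3)/(x^2 + 3*x + 2)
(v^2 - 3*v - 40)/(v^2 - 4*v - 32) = (v + 5)/(v + 4)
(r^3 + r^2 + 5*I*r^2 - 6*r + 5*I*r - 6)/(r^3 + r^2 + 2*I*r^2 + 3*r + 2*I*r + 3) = (r + 2*I)/(r - I)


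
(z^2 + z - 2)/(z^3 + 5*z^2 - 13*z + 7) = (z + 2)/(z^2 + 6*z - 7)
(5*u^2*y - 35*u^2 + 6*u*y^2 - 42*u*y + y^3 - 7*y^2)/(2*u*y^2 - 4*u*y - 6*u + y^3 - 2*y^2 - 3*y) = (-5*u^2*y + 35*u^2 - 6*u*y^2 + 42*u*y - y^3 + 7*y^2)/(-2*u*y^2 + 4*u*y + 6*u - y^3 + 2*y^2 + 3*y)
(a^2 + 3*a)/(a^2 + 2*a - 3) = a/(a - 1)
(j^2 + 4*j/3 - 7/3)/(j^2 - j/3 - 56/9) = 3*(j - 1)/(3*j - 8)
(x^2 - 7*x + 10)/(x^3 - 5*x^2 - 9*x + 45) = (x - 2)/(x^2 - 9)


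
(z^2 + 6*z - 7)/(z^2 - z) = (z + 7)/z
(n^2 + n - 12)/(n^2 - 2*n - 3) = (n + 4)/(n + 1)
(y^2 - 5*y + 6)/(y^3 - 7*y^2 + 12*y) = (y - 2)/(y*(y - 4))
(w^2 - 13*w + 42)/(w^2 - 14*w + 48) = (w - 7)/(w - 8)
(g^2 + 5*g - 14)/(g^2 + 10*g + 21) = (g - 2)/(g + 3)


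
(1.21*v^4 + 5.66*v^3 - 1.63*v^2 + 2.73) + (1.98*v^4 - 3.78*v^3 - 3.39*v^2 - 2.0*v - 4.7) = 3.19*v^4 + 1.88*v^3 - 5.02*v^2 - 2.0*v - 1.97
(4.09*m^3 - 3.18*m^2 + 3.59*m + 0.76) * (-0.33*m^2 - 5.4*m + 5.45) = -1.3497*m^5 - 21.0366*m^4 + 38.2778*m^3 - 36.9678*m^2 + 15.4615*m + 4.142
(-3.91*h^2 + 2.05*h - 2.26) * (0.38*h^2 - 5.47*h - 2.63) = -1.4858*h^4 + 22.1667*h^3 - 1.789*h^2 + 6.9707*h + 5.9438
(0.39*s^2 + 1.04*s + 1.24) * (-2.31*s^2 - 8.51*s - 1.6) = -0.9009*s^4 - 5.7213*s^3 - 12.3388*s^2 - 12.2164*s - 1.984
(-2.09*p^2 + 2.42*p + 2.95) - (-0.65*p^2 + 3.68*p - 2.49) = -1.44*p^2 - 1.26*p + 5.44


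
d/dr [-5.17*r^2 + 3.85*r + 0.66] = 3.85 - 10.34*r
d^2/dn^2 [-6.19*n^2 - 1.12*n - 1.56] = -12.3800000000000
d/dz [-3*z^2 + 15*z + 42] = 15 - 6*z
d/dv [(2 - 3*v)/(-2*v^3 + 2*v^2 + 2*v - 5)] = (-12*v^3 + 18*v^2 - 8*v + 11)/(4*v^6 - 8*v^5 - 4*v^4 + 28*v^3 - 16*v^2 - 20*v + 25)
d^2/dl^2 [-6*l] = 0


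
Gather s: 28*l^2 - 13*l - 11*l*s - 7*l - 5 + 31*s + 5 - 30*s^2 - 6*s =28*l^2 - 20*l - 30*s^2 + s*(25 - 11*l)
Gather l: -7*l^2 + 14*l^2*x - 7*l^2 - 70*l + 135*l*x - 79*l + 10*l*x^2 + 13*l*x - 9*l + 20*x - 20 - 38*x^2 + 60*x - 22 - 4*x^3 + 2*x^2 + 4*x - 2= l^2*(14*x - 14) + l*(10*x^2 + 148*x - 158) - 4*x^3 - 36*x^2 + 84*x - 44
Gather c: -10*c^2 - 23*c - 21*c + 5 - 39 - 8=-10*c^2 - 44*c - 42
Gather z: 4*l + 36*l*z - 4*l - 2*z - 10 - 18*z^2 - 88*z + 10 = -18*z^2 + z*(36*l - 90)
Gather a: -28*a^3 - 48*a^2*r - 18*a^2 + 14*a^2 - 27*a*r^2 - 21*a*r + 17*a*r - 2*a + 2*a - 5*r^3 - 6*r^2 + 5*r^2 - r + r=-28*a^3 + a^2*(-48*r - 4) + a*(-27*r^2 - 4*r) - 5*r^3 - r^2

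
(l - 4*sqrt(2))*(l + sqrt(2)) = l^2 - 3*sqrt(2)*l - 8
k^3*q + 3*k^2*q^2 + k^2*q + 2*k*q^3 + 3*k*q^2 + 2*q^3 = (k + q)*(k + 2*q)*(k*q + q)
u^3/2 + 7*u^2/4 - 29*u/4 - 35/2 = (u/2 + 1)*(u - 7/2)*(u + 5)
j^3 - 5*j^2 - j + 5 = (j - 5)*(j - 1)*(j + 1)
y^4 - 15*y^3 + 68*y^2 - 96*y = y*(y - 8)*(y - 4)*(y - 3)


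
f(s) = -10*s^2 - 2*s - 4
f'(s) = -20*s - 2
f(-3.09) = -93.30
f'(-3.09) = 59.80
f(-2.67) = -69.95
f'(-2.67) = 51.40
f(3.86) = -160.72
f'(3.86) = -79.20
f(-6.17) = -372.35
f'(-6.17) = 121.40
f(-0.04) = -3.94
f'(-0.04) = -1.20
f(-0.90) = -10.30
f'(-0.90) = 16.00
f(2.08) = -51.42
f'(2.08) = -43.60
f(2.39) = -65.90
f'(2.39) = -49.80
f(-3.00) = -88.00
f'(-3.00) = 58.00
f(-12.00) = -1420.00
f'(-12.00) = 238.00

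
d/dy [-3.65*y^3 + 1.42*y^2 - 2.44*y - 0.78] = -10.95*y^2 + 2.84*y - 2.44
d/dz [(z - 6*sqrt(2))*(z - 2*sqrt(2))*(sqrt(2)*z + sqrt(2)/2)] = 3*sqrt(2)*z^2 - 32*z + sqrt(2)*z - 8 + 24*sqrt(2)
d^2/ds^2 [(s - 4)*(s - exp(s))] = -s*exp(s) + 2*exp(s) + 2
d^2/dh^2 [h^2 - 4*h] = 2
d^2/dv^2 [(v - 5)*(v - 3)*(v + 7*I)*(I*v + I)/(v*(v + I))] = 2*(I*v^6 - 3*v^5 - 3*I*v^4 - v^3*(35 + 27*I) - 315*v^2 - 315*I*v + 105)/(v^3*(v^3 + 3*I*v^2 - 3*v - I))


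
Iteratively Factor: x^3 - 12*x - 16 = (x + 2)*(x^2 - 2*x - 8) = (x + 2)^2*(x - 4)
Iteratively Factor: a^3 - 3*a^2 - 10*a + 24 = (a - 2)*(a^2 - a - 12) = (a - 4)*(a - 2)*(a + 3)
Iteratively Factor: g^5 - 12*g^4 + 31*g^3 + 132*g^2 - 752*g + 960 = (g - 4)*(g^4 - 8*g^3 - g^2 + 128*g - 240) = (g - 5)*(g - 4)*(g^3 - 3*g^2 - 16*g + 48) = (g - 5)*(g - 4)*(g - 3)*(g^2 - 16) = (g - 5)*(g - 4)*(g - 3)*(g + 4)*(g - 4)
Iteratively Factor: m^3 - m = (m - 1)*(m^2 + m) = (m - 1)*(m + 1)*(m)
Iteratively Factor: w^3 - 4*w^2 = (w)*(w^2 - 4*w) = w^2*(w - 4)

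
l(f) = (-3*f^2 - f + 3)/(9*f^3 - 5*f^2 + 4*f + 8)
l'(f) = (-6*f - 1)/(9*f^3 - 5*f^2 + 4*f + 8) + (-27*f^2 + 10*f - 4)*(-3*f^2 - f + 3)/(9*f^3 - 5*f^2 + 4*f + 8)^2 = (27*f^4 + 18*f^3 - 98*f^2 - 18*f - 20)/(81*f^6 - 90*f^5 + 97*f^4 + 104*f^3 - 64*f^2 + 64*f + 64)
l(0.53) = 0.16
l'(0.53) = -0.52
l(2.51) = -0.14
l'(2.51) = 0.04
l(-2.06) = 0.08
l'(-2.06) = -0.01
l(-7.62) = 0.04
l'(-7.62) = 0.00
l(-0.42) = 0.61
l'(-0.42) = -1.33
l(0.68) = 0.08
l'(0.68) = -0.52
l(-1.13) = -0.02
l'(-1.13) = -0.42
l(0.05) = 0.36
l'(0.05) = -0.32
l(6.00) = -0.06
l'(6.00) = 0.01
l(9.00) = -0.04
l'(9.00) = 0.00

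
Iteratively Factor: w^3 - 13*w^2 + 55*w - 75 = (w - 3)*(w^2 - 10*w + 25) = (w - 5)*(w - 3)*(w - 5)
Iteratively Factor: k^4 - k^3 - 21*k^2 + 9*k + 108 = (k + 3)*(k^3 - 4*k^2 - 9*k + 36) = (k - 3)*(k + 3)*(k^2 - k - 12) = (k - 4)*(k - 3)*(k + 3)*(k + 3)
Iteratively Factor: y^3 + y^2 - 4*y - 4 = (y + 2)*(y^2 - y - 2) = (y + 1)*(y + 2)*(y - 2)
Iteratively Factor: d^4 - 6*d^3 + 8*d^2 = (d)*(d^3 - 6*d^2 + 8*d) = d*(d - 2)*(d^2 - 4*d) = d^2*(d - 2)*(d - 4)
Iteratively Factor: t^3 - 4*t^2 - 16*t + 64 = (t + 4)*(t^2 - 8*t + 16) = (t - 4)*(t + 4)*(t - 4)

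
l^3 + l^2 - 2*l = l*(l - 1)*(l + 2)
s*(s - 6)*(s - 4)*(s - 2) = s^4 - 12*s^3 + 44*s^2 - 48*s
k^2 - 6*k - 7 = (k - 7)*(k + 1)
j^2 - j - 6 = (j - 3)*(j + 2)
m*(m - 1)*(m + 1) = m^3 - m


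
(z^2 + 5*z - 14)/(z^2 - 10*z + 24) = (z^2 + 5*z - 14)/(z^2 - 10*z + 24)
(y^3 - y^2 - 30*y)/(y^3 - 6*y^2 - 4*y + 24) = y*(y + 5)/(y^2 - 4)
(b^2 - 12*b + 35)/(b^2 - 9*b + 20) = (b - 7)/(b - 4)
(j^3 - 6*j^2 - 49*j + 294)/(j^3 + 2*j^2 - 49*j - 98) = (j - 6)/(j + 2)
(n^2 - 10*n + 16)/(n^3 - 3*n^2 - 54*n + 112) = 1/(n + 7)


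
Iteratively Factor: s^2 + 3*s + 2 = (s + 1)*(s + 2)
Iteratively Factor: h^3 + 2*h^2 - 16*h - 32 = (h + 2)*(h^2 - 16) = (h + 2)*(h + 4)*(h - 4)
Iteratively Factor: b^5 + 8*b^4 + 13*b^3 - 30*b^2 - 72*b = (b)*(b^4 + 8*b^3 + 13*b^2 - 30*b - 72) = b*(b + 3)*(b^3 + 5*b^2 - 2*b - 24) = b*(b - 2)*(b + 3)*(b^2 + 7*b + 12) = b*(b - 2)*(b + 3)^2*(b + 4)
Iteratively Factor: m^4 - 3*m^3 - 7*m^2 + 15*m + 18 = (m - 3)*(m^3 - 7*m - 6) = (m - 3)*(m + 2)*(m^2 - 2*m - 3) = (m - 3)*(m + 1)*(m + 2)*(m - 3)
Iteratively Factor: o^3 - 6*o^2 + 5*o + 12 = (o + 1)*(o^2 - 7*o + 12) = (o - 4)*(o + 1)*(o - 3)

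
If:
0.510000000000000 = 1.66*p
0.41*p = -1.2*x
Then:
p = 0.31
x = -0.10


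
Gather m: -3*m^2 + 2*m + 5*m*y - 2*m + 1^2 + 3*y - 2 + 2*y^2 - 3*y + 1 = -3*m^2 + 5*m*y + 2*y^2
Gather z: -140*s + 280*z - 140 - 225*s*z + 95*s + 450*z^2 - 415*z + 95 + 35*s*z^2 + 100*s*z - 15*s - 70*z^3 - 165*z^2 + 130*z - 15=-60*s - 70*z^3 + z^2*(35*s + 285) + z*(-125*s - 5) - 60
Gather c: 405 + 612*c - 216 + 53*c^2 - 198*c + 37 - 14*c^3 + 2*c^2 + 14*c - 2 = -14*c^3 + 55*c^2 + 428*c + 224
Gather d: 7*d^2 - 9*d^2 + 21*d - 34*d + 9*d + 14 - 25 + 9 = -2*d^2 - 4*d - 2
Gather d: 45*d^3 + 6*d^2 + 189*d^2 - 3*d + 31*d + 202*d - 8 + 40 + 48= 45*d^3 + 195*d^2 + 230*d + 80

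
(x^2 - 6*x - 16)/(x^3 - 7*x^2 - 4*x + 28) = (x - 8)/(x^2 - 9*x + 14)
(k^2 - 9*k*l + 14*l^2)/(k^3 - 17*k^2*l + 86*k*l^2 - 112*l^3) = 1/(k - 8*l)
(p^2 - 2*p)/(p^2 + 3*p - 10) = p/(p + 5)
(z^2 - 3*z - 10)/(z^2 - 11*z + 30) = (z + 2)/(z - 6)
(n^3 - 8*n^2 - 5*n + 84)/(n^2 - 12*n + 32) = (n^2 - 4*n - 21)/(n - 8)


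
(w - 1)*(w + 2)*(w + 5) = w^3 + 6*w^2 + 3*w - 10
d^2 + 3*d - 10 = (d - 2)*(d + 5)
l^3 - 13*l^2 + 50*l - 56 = (l - 7)*(l - 4)*(l - 2)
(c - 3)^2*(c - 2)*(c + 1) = c^4 - 7*c^3 + 13*c^2 + 3*c - 18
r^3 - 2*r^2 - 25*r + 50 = (r - 5)*(r - 2)*(r + 5)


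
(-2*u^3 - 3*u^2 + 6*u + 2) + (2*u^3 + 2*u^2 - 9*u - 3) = -u^2 - 3*u - 1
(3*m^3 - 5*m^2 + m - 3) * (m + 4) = 3*m^4 + 7*m^3 - 19*m^2 + m - 12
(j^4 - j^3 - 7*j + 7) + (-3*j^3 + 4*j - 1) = j^4 - 4*j^3 - 3*j + 6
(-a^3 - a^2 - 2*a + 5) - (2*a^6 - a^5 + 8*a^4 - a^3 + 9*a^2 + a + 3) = -2*a^6 + a^5 - 8*a^4 - 10*a^2 - 3*a + 2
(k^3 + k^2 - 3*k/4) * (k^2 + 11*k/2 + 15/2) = k^5 + 13*k^4/2 + 49*k^3/4 + 27*k^2/8 - 45*k/8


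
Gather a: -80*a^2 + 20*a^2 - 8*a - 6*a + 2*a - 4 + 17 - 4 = -60*a^2 - 12*a + 9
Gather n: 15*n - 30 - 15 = 15*n - 45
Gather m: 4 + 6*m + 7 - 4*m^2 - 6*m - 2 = 9 - 4*m^2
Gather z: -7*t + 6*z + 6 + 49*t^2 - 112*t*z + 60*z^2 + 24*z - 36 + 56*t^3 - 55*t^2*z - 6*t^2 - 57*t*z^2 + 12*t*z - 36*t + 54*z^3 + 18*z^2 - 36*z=56*t^3 + 43*t^2 - 43*t + 54*z^3 + z^2*(78 - 57*t) + z*(-55*t^2 - 100*t - 6) - 30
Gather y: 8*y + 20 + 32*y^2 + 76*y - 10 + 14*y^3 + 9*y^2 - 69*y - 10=14*y^3 + 41*y^2 + 15*y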